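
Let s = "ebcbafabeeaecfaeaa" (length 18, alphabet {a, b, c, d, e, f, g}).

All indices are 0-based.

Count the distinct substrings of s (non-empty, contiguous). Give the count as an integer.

155

rank→(start, suffix):
  0 → (17, 'a')
  1 → (16, 'aa')
  2 → (6, 'abeeaecfaeaa')
  3 → (14, 'aeaa')
  4 → (10, 'aecfaeaa')
  5 → (4, 'afabeeaecfaeaa')
  6 → (3, 'bafabeeaecfaeaa')
  7 → (1, 'bcbafabeeaecfaeaa')
  8 → (7, 'beeaecfaeaa')
  9 → (2, 'cbafabeeaecfaeaa')
  10 → (12, 'cfaeaa')
  11 → (15, 'eaa')
  12 → (9, 'eaecfaeaa')
  13 → (0, 'ebcbafabeeaecfaeaa')
  14 → (11, 'ecfaeaa')
  15 → (8, 'eeaecfaeaa')
  16 → (5, 'fabeeaecfaeaa')
  17 → (13, 'faeaa')

SA = [17, 16, 6, 14, 10, 4, 3, 1, 7, 2, 12, 15, 9, 0, 11, 8, 5, 13]
[i] adj suffixes → lcp
  [1] 17/16 → 1 ('a')
  [2] 16/6 → 1 ('a')
  [3] 6/14 → 1 ('a')
  [4] 14/10 → 2 ('ae')
  [5] 10/4 → 1 ('a')
  [6] 4/3 → 0 ('')
  [7] 3/1 → 1 ('b')
  [8] 1/7 → 1 ('b')
  [9] 7/2 → 0 ('')
  [10] 2/12 → 1 ('c')
  [11] 12/15 → 0 ('')
  [12] 15/9 → 2 ('ea')
  [13] 9/0 → 1 ('e')
  [14] 0/11 → 1 ('e')
  [15] 11/8 → 1 ('e')
  [16] 8/5 → 0 ('')
  [17] 5/13 → 2 ('fa')

n(n+1)/2 = 18·19/2 = 171
Σ LCP = 0 + 1 + 1 + 1 + 2 + 1 + 0 + 1 + 1 + 0 + 1 + 0 + 2 + 1 + 1 + 1 + 0 + 2 = 16
distinct = 171 − 16 = 155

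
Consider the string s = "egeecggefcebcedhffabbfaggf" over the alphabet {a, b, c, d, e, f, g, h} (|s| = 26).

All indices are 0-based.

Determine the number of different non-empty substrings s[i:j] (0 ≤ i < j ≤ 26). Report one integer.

rank→(start, suffix):
  0 → (18, 'abbfaggf')
  1 → (22, 'aggf')
  2 → (19, 'bbfaggf')
  3 → (11, 'bcedhffabbfaggf')
  4 → (20, 'bfaggf')
  5 → (9, 'cebcedhffabbfaggf')
  6 → (12, 'cedhffabbfaggf')
  7 → (4, 'cggefcebcedhffabbfaggf')
  8 → (14, 'dhffabbfaggf')
  9 → (10, 'ebcedhffabbfaggf')
  10 → (3, 'ecggefcebcedhffabbfaggf')
  11 → (13, 'edhffabbfaggf')
  12 → (2, 'eecggefcebcedhffabbfaggf')
  13 → (7, 'efcebcedhffabbfaggf')
  14 → (0, 'egeecggefcebcedhffabbfaggf')
  15 → (25, 'f')
  16 → (17, 'fabbfaggf')
  17 → (21, 'faggf')
  18 → (8, 'fcebcedhffabbfaggf')
  19 → (16, 'ffabbfaggf')
  20 → (1, 'geecggefcebcedhffabbfaggf')
  21 → (6, 'gefcebcedhffabbfaggf')
  22 → (24, 'gf')
  23 → (5, 'ggefcebcedhffabbfaggf')
  24 → (23, 'ggf')
  25 → (15, 'hffabbfaggf')

SA = [18, 22, 19, 11, 20, 9, 12, 4, 14, 10, 3, 13, 2, 7, 0, 25, 17, 21, 8, 16, 1, 6, 24, 5, 23, 15]
[i] adj suffixes → lcp
  [1] 18/22 → 1 ('a')
  [2] 22/19 → 0 ('')
  [3] 19/11 → 1 ('b')
  [4] 11/20 → 1 ('b')
  [5] 20/9 → 0 ('')
  [6] 9/12 → 2 ('ce')
  [7] 12/4 → 1 ('c')
  [8] 4/14 → 0 ('')
  [9] 14/10 → 0 ('')
  [10] 10/3 → 1 ('e')
  [11] 3/13 → 1 ('e')
  [12] 13/2 → 1 ('e')
  [13] 2/7 → 1 ('e')
  [14] 7/0 → 1 ('e')
  [15] 0/25 → 0 ('')
  [16] 25/17 → 1 ('f')
  [17] 17/21 → 2 ('fa')
  [18] 21/8 → 1 ('f')
  [19] 8/16 → 1 ('f')
  [20] 16/1 → 0 ('')
  [21] 1/6 → 2 ('ge')
  [22] 6/24 → 1 ('g')
  [23] 24/5 → 1 ('g')
  [24] 5/23 → 2 ('gg')
  [25] 23/15 → 0 ('')

n(n+1)/2 = 26·27/2 = 351
Σ LCP = 0 + 1 + 0 + 1 + 1 + 0 + 2 + 1 + 0 + 0 + 1 + 1 + 1 + 1 + 1 + 0 + 1 + 2 + 1 + 1 + 0 + 2 + 1 + 1 + 2 + 0 = 22
distinct = 351 − 22 = 329

329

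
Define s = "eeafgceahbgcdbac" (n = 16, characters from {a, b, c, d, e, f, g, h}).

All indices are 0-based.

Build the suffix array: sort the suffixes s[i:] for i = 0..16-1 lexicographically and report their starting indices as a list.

rank→(start, suffix):
  0 → (14, 'ac')
  1 → (2, 'afgceahbgcdbac')
  2 → (7, 'ahbgcdbac')
  3 → (13, 'bac')
  4 → (9, 'bgcdbac')
  5 → (15, 'c')
  6 → (11, 'cdbac')
  7 → (5, 'ceahbgcdbac')
  8 → (12, 'dbac')
  9 → (1, 'eafgceahbgcdbac')
  10 → (6, 'eahbgcdbac')
  11 → (0, 'eeafgceahbgcdbac')
  12 → (3, 'fgceahbgcdbac')
  13 → (10, 'gcdbac')
  14 → (4, 'gceahbgcdbac')
  15 → (8, 'hbgcdbac')

[14, 2, 7, 13, 9, 15, 11, 5, 12, 1, 6, 0, 3, 10, 4, 8]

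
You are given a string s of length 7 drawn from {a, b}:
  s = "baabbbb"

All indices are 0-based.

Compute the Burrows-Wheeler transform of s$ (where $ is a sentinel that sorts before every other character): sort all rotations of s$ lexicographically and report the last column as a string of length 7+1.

bbab$bba

rank  rotation  last
    0  $baabbbb  b
    1  aabbbb$b  b
    2  abbbb$ba  a
    3  b$baabbb  b
    4  baabbbb$  $
    5  bb$baabb  b
    6  bbb$baab  b
    7  bbbb$baa  a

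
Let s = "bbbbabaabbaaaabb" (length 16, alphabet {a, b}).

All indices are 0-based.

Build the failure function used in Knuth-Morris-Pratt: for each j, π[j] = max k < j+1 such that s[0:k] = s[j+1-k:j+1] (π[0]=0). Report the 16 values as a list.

[0, 1, 2, 3, 0, 1, 0, 0, 1, 2, 0, 0, 0, 0, 1, 2]

π[0] = 0
j=1 s[j]='b': π[1]=1 (border 'b')
j=2 s[j]='b': π[2]=2 (border 'bb')
j=3 s[j]='b': π[3]=3 (border 'bbb')
j=4 s[j]='a': k: 3→2→1→0; π[4]=0 (border '')
j=5 s[j]='b': π[5]=1 (border 'b')
j=6 s[j]='a': k: 1→0; π[6]=0 (border '')
j=7 s[j]='a': π[7]=0 (border '')
j=8 s[j]='b': π[8]=1 (border 'b')
j=9 s[j]='b': π[9]=2 (border 'bb')
j=10 s[j]='a': k: 2→1→0; π[10]=0 (border '')
j=11 s[j]='a': π[11]=0 (border '')
j=12 s[j]='a': π[12]=0 (border '')
j=13 s[j]='a': π[13]=0 (border '')
j=14 s[j]='b': π[14]=1 (border 'b')
j=15 s[j]='b': π[15]=2 (border 'bb')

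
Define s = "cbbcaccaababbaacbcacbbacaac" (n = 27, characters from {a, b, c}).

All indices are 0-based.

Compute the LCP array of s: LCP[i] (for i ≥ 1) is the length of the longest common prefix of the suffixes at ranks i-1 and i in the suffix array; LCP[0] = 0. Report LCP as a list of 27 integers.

sorted suffixes:
  #0 SA[0]=7  'aababbaacbcacbbacaac'
  #1 SA[1]=24  'aac'
  #2 SA[2]=13  'aacbcacbbacaac'
  #3 SA[3]=8  'ababbaacbcacbbacaac'
  #4 SA[4]=10  'abbaacbcacbbacaac'
  #5 SA[5]=25  'ac'
  #6 SA[6]=22  'acaac'
  #7 SA[7]=18  'acbbacaac'
  #8 SA[8]=14  'acbcacbbacaac'
  #9 SA[9]=4  'accaababbaacbcacbbacaac'
  #10 SA[10]=12  'baacbcacbbacaac'
  #11 SA[11]=9  'babbaacbcacbbacaac'
  #12 SA[12]=21  'bacaac'
  #13 SA[13]=11  'bbaacbcacbbacaac'
  #14 SA[14]=20  'bbacaac'
  #15 SA[15]=1  'bbcaccaababbaacbcacbbacaac'
  #16 SA[16]=16  'bcacbbacaac'
  #17 SA[17]=2  'bcaccaababbaacbcacbbacaac'
  #18 SA[18]=26  'c'
  #19 SA[19]=6  'caababbaacbcacbbacaac'
  #20 SA[20]=23  'caac'
  #21 SA[21]=17  'cacbbacaac'
  #22 SA[22]=3  'caccaababbaacbcacbbacaac'
  #23 SA[23]=19  'cbbacaac'
  #24 SA[24]=0  'cbbcaccaababbaacbcacbbacaac'
  #25 SA[25]=15  'cbcacbbacaac'
  #26 SA[26]=5  'ccaababbaacbcacbbacaac'

SA = [7, 24, 13, 8, 10, 25, 22, 18, 14, 4, 12, 9, 21, 11, 20, 1, 16, 2, 26, 6, 23, 17, 3, 19, 0, 15, 5]
[i] adj suffixes → lcp
  [1] 7/24 → 2 ('aa')
  [2] 24/13 → 3 ('aac')
  [3] 13/8 → 1 ('a')
  [4] 8/10 → 2 ('ab')
  [5] 10/25 → 1 ('a')
  [6] 25/22 → 2 ('ac')
  [7] 22/18 → 2 ('ac')
  [8] 18/14 → 3 ('acb')
  [9] 14/4 → 2 ('ac')
  [10] 4/12 → 0 ('')
  [11] 12/9 → 2 ('ba')
  [12] 9/21 → 2 ('ba')
  [13] 21/11 → 1 ('b')
  [14] 11/20 → 3 ('bba')
  [15] 20/1 → 2 ('bb')
  [16] 1/16 → 1 ('b')
  [17] 16/2 → 4 ('bcac')
  [18] 2/26 → 0 ('')
  [19] 26/6 → 1 ('c')
  [20] 6/23 → 3 ('caa')
  [21] 23/17 → 2 ('ca')
  [22] 17/3 → 3 ('cac')
  [23] 3/19 → 1 ('c')
  [24] 19/0 → 3 ('cbb')
  [25] 0/15 → 2 ('cb')
  [26] 15/5 → 1 ('c')

[0, 2, 3, 1, 2, 1, 2, 2, 3, 2, 0, 2, 2, 1, 3, 2, 1, 4, 0, 1, 3, 2, 3, 1, 3, 2, 1]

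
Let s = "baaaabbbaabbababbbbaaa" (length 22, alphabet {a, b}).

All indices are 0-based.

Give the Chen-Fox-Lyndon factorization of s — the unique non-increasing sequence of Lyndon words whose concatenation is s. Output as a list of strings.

["b", "aaaabbbaabbababbbb", "a", "a", "a"]

emit factor 1: 'b' (i=0, period=1)
emit factor 2: 'aaaabbbaabbababbbb' (i=1, period=18)
emit factor 3: 'a' (i=19, period=1)
emit factor 4: 'a' (i=20, period=1)
emit factor 5: 'a' (i=21, period=1)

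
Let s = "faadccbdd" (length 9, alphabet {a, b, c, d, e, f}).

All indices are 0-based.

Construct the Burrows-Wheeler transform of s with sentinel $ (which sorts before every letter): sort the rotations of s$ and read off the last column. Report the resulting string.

dfaccddab$

rank  rotation    last
    0  $faadccbdd  d
    1  aadccbdd$f  f
    2  adccbdd$fa  a
    3  bdd$faadcc  c
    4  cbdd$faadc  c
    5  ccbdd$faad  d
    6  d$faadccbd  d
    7  dccbdd$faa  a
    8  dd$faadccb  b
    9  faadccbdd$  $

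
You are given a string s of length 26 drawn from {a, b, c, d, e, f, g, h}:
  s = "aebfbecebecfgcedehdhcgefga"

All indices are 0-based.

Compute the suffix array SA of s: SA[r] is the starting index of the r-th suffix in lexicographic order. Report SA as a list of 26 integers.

rank→(start, suffix):
  0 → (25, 'a')
  1 → (0, 'aebfbecebecfgcedehdhcgefga')
  2 → (4, 'becebecfgcedehdhcgefga')
  3 → (8, 'becfgcedehdhcgefga')
  4 → (2, 'bfbecebecfgcedehdhcgefga')
  5 → (6, 'cebecfgcedehdhcgefga')
  6 → (13, 'cedehdhcgefga')
  7 → (10, 'cfgcedehdhcgefga')
  8 → (20, 'cgefga')
  9 → (15, 'dehdhcgefga')
  10 → (18, 'dhcgefga')
  11 → (7, 'ebecfgcedehdhcgefga')
  12 → (1, 'ebfbecebecfgcedehdhcgefga')
  13 → (5, 'ecebecfgcedehdhcgefga')
  14 → (9, 'ecfgcedehdhcgefga')
  15 → (14, 'edehdhcgefga')
  16 → (22, 'efga')
  17 → (16, 'ehdhcgefga')
  18 → (3, 'fbecebecfgcedehdhcgefga')
  19 → (23, 'fga')
  20 → (11, 'fgcedehdhcgefga')
  21 → (24, 'ga')
  22 → (12, 'gcedehdhcgefga')
  23 → (21, 'gefga')
  24 → (19, 'hcgefga')
  25 → (17, 'hdhcgefga')

[25, 0, 4, 8, 2, 6, 13, 10, 20, 15, 18, 7, 1, 5, 9, 14, 22, 16, 3, 23, 11, 24, 12, 21, 19, 17]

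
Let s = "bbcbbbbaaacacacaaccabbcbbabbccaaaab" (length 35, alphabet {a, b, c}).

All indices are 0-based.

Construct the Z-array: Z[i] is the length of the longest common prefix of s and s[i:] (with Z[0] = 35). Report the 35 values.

Z[0]=35
i=1: outside box; Z[1]=1 extend→box=[1,2)
i=2: outside box; Z[2]=0
i=3: outside box; Z[3]=2 extend→box=[3,5)
i=4: min(r-i=1, Z[1]=1)=1; Z[4]=2 extend→box=[4,6)
i=5: min(r-i=1, Z[1]=1)=1; Z[5]=2 extend→box=[5,7)
i=6: min(r-i=1, Z[1]=1)=1; Z[6]=1
i=7: outside box; Z[7]=0
i=8: outside box; Z[8]=0
i=9: outside box; Z[9]=0
i=10: outside box; Z[10]=0
i=11: outside box; Z[11]=0
i=12: outside box; Z[12]=0
i=13: outside box; Z[13]=0
i=14: outside box; Z[14]=0
i=15: outside box; Z[15]=0
i=16: outside box; Z[16]=0
i=17: outside box; Z[17]=0
i=18: outside box; Z[18]=0
i=19: outside box; Z[19]=0
i=20: outside box; Z[20]=5 extend→box=[20,25)
i=21: min(r-i=4, Z[1]=1)=1; Z[21]=1
i=22: min(r-i=3, Z[2]=0)=0; Z[22]=0
i=23: min(r-i=2, Z[3]=2)=2; Z[23]=2
i=24: min(r-i=1, Z[4]=2)=1; Z[24]=1
i=25: outside box; Z[25]=0
i=26: outside box; Z[26]=3 extend→box=[26,29)
i=27: min(r-i=2, Z[1]=1)=1; Z[27]=1
i=28: min(r-i=1, Z[2]=0)=0; Z[28]=0
i=29: outside box; Z[29]=0
i=30: outside box; Z[30]=0
i=31: outside box; Z[31]=0
i=32: outside box; Z[32]=0
i=33: outside box; Z[33]=0
i=34: outside box; Z[34]=1 extend→box=[34,35)

[35, 1, 0, 2, 2, 2, 1, 0, 0, 0, 0, 0, 0, 0, 0, 0, 0, 0, 0, 0, 5, 1, 0, 2, 1, 0, 3, 1, 0, 0, 0, 0, 0, 0, 1]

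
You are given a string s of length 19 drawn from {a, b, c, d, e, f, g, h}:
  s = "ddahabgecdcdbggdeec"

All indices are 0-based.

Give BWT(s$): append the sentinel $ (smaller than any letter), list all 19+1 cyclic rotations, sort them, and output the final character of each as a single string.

rank  rotation              last
    0  $ddahabgecdcdbggdeec  c
    1  abgecdcdbggdeec$ddah  h
    2  ahabgecdcdbggdeec$dd  d
    3  bgecdcdbggdeec$ddaha  a
    4  bggdeec$ddahabgecdcd  d
    5  c$ddahabgecdcdbggdee  e
    6  cdbggdeec$ddahabgecd  d
    7  cdcdbggdeec$ddahabge  e
    8  dahabgecdcdbggdeec$d  d
    9  dbggdeec$ddahabgecdc  c
   10  dcdbggdeec$ddahabgec  c
   11  ddahabgecdcdbggdeec$  $
   12  deec$ddahabgecdcdbgg  g
   13  ec$ddahabgecdcdbggde  e
   14  ecdcdbggdeec$ddahabg  g
   15  eec$ddahabgecdcdbggd  d
   16  gdeec$ddahabgecdcdbg  g
   17  gecdcdbggdeec$ddahab  b
   18  ggdeec$ddahabgecdcdb  b
   19  habgecdcdbggdeec$dda  a

chdadededcc$gegdgbba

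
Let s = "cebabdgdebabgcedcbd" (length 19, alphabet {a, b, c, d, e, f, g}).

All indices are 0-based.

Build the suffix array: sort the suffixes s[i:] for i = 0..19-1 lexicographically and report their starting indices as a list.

[3, 10, 2, 9, 17, 4, 11, 16, 0, 13, 18, 15, 7, 5, 1, 8, 14, 12, 6]

rank→(start, suffix):
  0 → (3, 'abdgdebabgcedcbd')
  1 → (10, 'abgcedcbd')
  2 → (2, 'babdgdebabgcedcbd')
  3 → (9, 'babgcedcbd')
  4 → (17, 'bd')
  5 → (4, 'bdgdebabgcedcbd')
  6 → (11, 'bgcedcbd')
  7 → (16, 'cbd')
  8 → (0, 'cebabdgdebabgcedcbd')
  9 → (13, 'cedcbd')
  10 → (18, 'd')
  11 → (15, 'dcbd')
  12 → (7, 'debabgcedcbd')
  13 → (5, 'dgdebabgcedcbd')
  14 → (1, 'ebabdgdebabgcedcbd')
  15 → (8, 'ebabgcedcbd')
  16 → (14, 'edcbd')
  17 → (12, 'gcedcbd')
  18 → (6, 'gdebabgcedcbd')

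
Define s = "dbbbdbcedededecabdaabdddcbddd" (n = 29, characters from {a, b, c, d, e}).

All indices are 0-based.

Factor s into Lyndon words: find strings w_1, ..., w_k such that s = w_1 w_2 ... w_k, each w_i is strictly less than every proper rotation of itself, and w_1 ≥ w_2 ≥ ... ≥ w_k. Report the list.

emit factor 1: 'd' (i=0, period=1)
emit factor 2: 'bbbdbcedededec' (i=1, period=14)
emit factor 3: 'abd' (i=15, period=3)
emit factor 4: 'aabdddcbddd' (i=18, period=11)

["d", "bbbdbcedededec", "abd", "aabdddcbddd"]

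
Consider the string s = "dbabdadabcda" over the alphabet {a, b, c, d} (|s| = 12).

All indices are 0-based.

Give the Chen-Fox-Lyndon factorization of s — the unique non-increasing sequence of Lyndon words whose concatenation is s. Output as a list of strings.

emit factor 1: 'd' (i=0, period=1)
emit factor 2: 'b' (i=1, period=1)
emit factor 3: 'abdad' (i=2, period=5)
emit factor 4: 'abcd' (i=7, period=4)
emit factor 5: 'a' (i=11, period=1)

["d", "b", "abdad", "abcd", "a"]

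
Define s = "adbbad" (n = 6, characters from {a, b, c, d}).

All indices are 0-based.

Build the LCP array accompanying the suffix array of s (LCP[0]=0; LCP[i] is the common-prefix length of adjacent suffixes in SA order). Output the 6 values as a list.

rank→(start, suffix):
  0 → (4, 'ad')
  1 → (0, 'adbbad')
  2 → (3, 'bad')
  3 → (2, 'bbad')
  4 → (5, 'd')
  5 → (1, 'dbbad')

SA = [4, 0, 3, 2, 5, 1]
i: (SA[i-1],SA[i]) lcp shared
  1: (4,0) 2 'ad'
  2: (0,3) 0 ''
  3: (3,2) 1 'b'
  4: (2,5) 0 ''
  5: (5,1) 1 'd'

[0, 2, 0, 1, 0, 1]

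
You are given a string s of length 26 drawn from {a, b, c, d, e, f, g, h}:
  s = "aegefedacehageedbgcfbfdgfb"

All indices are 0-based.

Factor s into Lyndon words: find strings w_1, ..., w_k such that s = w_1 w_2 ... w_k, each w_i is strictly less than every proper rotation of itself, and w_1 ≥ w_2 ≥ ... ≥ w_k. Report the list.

["aegefed", "acehageedbgcfbfdgfb"]

emit factor 1: 'aegefed' (i=0, period=7)
emit factor 2: 'acehageedbgcfbfdgfb' (i=7, period=19)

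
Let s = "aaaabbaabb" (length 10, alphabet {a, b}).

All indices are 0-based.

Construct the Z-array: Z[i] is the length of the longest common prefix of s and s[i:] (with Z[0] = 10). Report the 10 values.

Z[0]=10
i=1: outside box; Z[1]=3 grow→box=[1,4)
i=2: min(r-i=2, Z[1]=3)=2; Z[2]=2
i=3: min(r-i=1, Z[2]=2)=1; Z[3]=1
i=4: outside box; Z[4]=0
i=5: outside box; Z[5]=0
i=6: outside box; Z[6]=2 grow→box=[6,8)
i=7: min(r-i=1, Z[1]=3)=1; Z[7]=1
i=8: outside box; Z[8]=0
i=9: outside box; Z[9]=0

[10, 3, 2, 1, 0, 0, 2, 1, 0, 0]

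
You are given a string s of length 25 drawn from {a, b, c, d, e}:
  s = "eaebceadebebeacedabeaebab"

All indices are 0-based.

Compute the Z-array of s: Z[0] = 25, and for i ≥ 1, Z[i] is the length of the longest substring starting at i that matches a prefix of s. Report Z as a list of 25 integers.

Z[0]=25
i=1: outside box; Z[1]=0
i=2: outside box; Z[2]=1 extend→box=[2,3)
i=3: outside box; Z[3]=0
i=4: outside box; Z[4]=0
i=5: outside box; Z[5]=2 extend→box=[5,7)
i=6: min(r-i=1, Z[1]=0)=0; Z[6]=0
i=7: outside box; Z[7]=0
i=8: outside box; Z[8]=1 extend→box=[8,9)
i=9: outside box; Z[9]=0
i=10: outside box; Z[10]=1 extend→box=[10,11)
i=11: outside box; Z[11]=0
i=12: outside box; Z[12]=2 extend→box=[12,14)
i=13: min(r-i=1, Z[1]=0)=0; Z[13]=0
i=14: outside box; Z[14]=0
i=15: outside box; Z[15]=1 extend→box=[15,16)
i=16: outside box; Z[16]=0
i=17: outside box; Z[17]=0
i=18: outside box; Z[18]=0
i=19: outside box; Z[19]=4 extend→box=[19,23)
i=20: min(r-i=3, Z[1]=0)=0; Z[20]=0
i=21: min(r-i=2, Z[2]=1)=1; Z[21]=1
i=22: min(r-i=1, Z[3]=0)=0; Z[22]=0
i=23: outside box; Z[23]=0
i=24: outside box; Z[24]=0

[25, 0, 1, 0, 0, 2, 0, 0, 1, 0, 1, 0, 2, 0, 0, 1, 0, 0, 0, 4, 0, 1, 0, 0, 0]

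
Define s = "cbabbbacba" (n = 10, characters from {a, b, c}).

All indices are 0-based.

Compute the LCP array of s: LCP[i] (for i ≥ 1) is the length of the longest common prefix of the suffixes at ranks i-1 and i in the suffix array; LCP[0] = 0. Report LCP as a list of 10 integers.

rank→(start, suffix):
  0 → (9, 'a')
  1 → (2, 'abbbacba')
  2 → (6, 'acba')
  3 → (8, 'ba')
  4 → (1, 'babbbacba')
  5 → (5, 'bacba')
  6 → (4, 'bbacba')
  7 → (3, 'bbbacba')
  8 → (7, 'cba')
  9 → (0, 'cbabbbacba')

SA = [9, 2, 6, 8, 1, 5, 4, 3, 7, 0]
[i] adj suffixes → lcp
  [1] 9/2 → 1 ('a')
  [2] 2/6 → 1 ('a')
  [3] 6/8 → 0 ('')
  [4] 8/1 → 2 ('ba')
  [5] 1/5 → 2 ('ba')
  [6] 5/4 → 1 ('b')
  [7] 4/3 → 2 ('bb')
  [8] 3/7 → 0 ('')
  [9] 7/0 → 3 ('cba')

[0, 1, 1, 0, 2, 2, 1, 2, 0, 3]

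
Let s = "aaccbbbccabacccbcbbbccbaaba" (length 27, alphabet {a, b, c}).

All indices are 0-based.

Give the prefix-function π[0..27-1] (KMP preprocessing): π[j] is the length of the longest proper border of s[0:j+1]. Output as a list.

[0, 1, 0, 0, 0, 0, 0, 0, 0, 1, 0, 1, 0, 0, 0, 0, 0, 0, 0, 0, 0, 0, 0, 1, 2, 0, 1]

π[0] = 0
j=1 s[j]='a': π[1]=1 (border 'a')
j=2 s[j]='c': k: 1→0; π[2]=0 (border '')
j=3 s[j]='c': π[3]=0 (border '')
j=4 s[j]='b': π[4]=0 (border '')
j=5 s[j]='b': π[5]=0 (border '')
j=6 s[j]='b': π[6]=0 (border '')
j=7 s[j]='c': π[7]=0 (border '')
j=8 s[j]='c': π[8]=0 (border '')
j=9 s[j]='a': π[9]=1 (border 'a')
j=10 s[j]='b': k: 1→0; π[10]=0 (border '')
j=11 s[j]='a': π[11]=1 (border 'a')
j=12 s[j]='c': k: 1→0; π[12]=0 (border '')
j=13 s[j]='c': π[13]=0 (border '')
j=14 s[j]='c': π[14]=0 (border '')
j=15 s[j]='b': π[15]=0 (border '')
j=16 s[j]='c': π[16]=0 (border '')
j=17 s[j]='b': π[17]=0 (border '')
j=18 s[j]='b': π[18]=0 (border '')
j=19 s[j]='b': π[19]=0 (border '')
j=20 s[j]='c': π[20]=0 (border '')
j=21 s[j]='c': π[21]=0 (border '')
j=22 s[j]='b': π[22]=0 (border '')
j=23 s[j]='a': π[23]=1 (border 'a')
j=24 s[j]='a': π[24]=2 (border 'aa')
j=25 s[j]='b': k: 2→1→0; π[25]=0 (border '')
j=26 s[j]='a': π[26]=1 (border 'a')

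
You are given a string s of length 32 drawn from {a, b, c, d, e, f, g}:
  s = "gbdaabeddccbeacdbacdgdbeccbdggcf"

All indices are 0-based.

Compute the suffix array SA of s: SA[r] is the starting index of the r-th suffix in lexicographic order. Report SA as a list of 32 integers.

rank→(start, suffix):
  0 → (3, 'aabeddccbeacdbacdgdbeccbdggcf')
  1 → (4, 'abeddccbeacdbacdgdbeccbdggcf')
  2 → (13, 'acdbacdgdbeccbdggcf')
  3 → (17, 'acdgdbeccbdggcf')
  4 → (16, 'bacdgdbeccbdggcf')
  5 → (1, 'bdaabeddccbeacdbacdgdbeccbdggcf')
  6 → (26, 'bdggcf')
  7 → (11, 'beacdbacdgdbeccbdggcf')
  8 → (22, 'beccbdggcf')
  9 → (5, 'beddccbeacdbacdgdbeccbdggcf')
  10 → (25, 'cbdggcf')
  11 → (10, 'cbeacdbacdgdbeccbdggcf')
  12 → (24, 'ccbdggcf')
  13 → (9, 'ccbeacdbacdgdbeccbdggcf')
  14 → (14, 'cdbacdgdbeccbdggcf')
  15 → (18, 'cdgdbeccbdggcf')
  16 → (30, 'cf')
  17 → (2, 'daabeddccbeacdbacdgdbeccbdggcf')
  18 → (15, 'dbacdgdbeccbdggcf')
  19 → (21, 'dbeccbdggcf')
  20 → (8, 'dccbeacdbacdgdbeccbdggcf')
  21 → (7, 'ddccbeacdbacdgdbeccbdggcf')
  22 → (19, 'dgdbeccbdggcf')
  23 → (27, 'dggcf')
  24 → (12, 'eacdbacdgdbeccbdggcf')
  25 → (23, 'eccbdggcf')
  26 → (6, 'eddccbeacdbacdgdbeccbdggcf')
  27 → (31, 'f')
  28 → (0, 'gbdaabeddccbeacdbacdgdbeccbdggcf')
  29 → (29, 'gcf')
  30 → (20, 'gdbeccbdggcf')
  31 → (28, 'ggcf')

[3, 4, 13, 17, 16, 1, 26, 11, 22, 5, 25, 10, 24, 9, 14, 18, 30, 2, 15, 21, 8, 7, 19, 27, 12, 23, 6, 31, 0, 29, 20, 28]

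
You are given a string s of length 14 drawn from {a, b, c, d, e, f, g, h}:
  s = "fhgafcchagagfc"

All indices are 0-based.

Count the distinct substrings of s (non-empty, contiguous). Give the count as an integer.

rank→(start, suffix):
  0 → (3, 'afcchagagfc')
  1 → (8, 'agagfc')
  2 → (10, 'agfc')
  3 → (13, 'c')
  4 → (5, 'cchagagfc')
  5 → (6, 'chagagfc')
  6 → (12, 'fc')
  7 → (4, 'fcchagagfc')
  8 → (0, 'fhgafcchagagfc')
  9 → (2, 'gafcchagagfc')
  10 → (9, 'gagfc')
  11 → (11, 'gfc')
  12 → (7, 'hagagfc')
  13 → (1, 'hgafcchagagfc')

SA = [3, 8, 10, 13, 5, 6, 12, 4, 0, 2, 9, 11, 7, 1]
[i] adj suffixes → lcp
  [1] 3/8 → 1 ('a')
  [2] 8/10 → 2 ('ag')
  [3] 10/13 → 0 ('')
  [4] 13/5 → 1 ('c')
  [5] 5/6 → 1 ('c')
  [6] 6/12 → 0 ('')
  [7] 12/4 → 2 ('fc')
  [8] 4/0 → 1 ('f')
  [9] 0/2 → 0 ('')
  [10] 2/9 → 2 ('ga')
  [11] 9/11 → 1 ('g')
  [12] 11/7 → 0 ('')
  [13] 7/1 → 1 ('h')

n(n+1)/2 = 14·15/2 = 105
Σ LCP = 0 + 1 + 2 + 0 + 1 + 1 + 0 + 2 + 1 + 0 + 2 + 1 + 0 + 1 = 12
distinct = 105 − 12 = 93

93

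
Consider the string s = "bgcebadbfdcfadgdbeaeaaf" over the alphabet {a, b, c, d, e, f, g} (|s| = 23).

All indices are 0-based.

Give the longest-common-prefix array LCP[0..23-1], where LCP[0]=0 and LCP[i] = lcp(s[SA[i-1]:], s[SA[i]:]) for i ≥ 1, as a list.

rank→(start, suffix):
  0 → (20, 'aaf')
  1 → (5, 'adbfdcfadgdbeaeaaf')
  2 → (12, 'adgdbeaeaaf')
  3 → (18, 'aeaaf')
  4 → (21, 'af')
  5 → (4, 'badbfdcfadgdbeaeaaf')
  6 → (16, 'beaeaaf')
  7 → (7, 'bfdcfadgdbeaeaaf')
  8 → (0, 'bgcebadbfdcfadgdbeaeaaf')
  9 → (2, 'cebadbfdcfadgdbeaeaaf')
  10 → (10, 'cfadgdbeaeaaf')
  11 → (15, 'dbeaeaaf')
  12 → (6, 'dbfdcfadgdbeaeaaf')
  13 → (9, 'dcfadgdbeaeaaf')
  14 → (13, 'dgdbeaeaaf')
  15 → (19, 'eaaf')
  16 → (17, 'eaeaaf')
  17 → (3, 'ebadbfdcfadgdbeaeaaf')
  18 → (22, 'f')
  19 → (11, 'fadgdbeaeaaf')
  20 → (8, 'fdcfadgdbeaeaaf')
  21 → (1, 'gcebadbfdcfadgdbeaeaaf')
  22 → (14, 'gdbeaeaaf')

SA = [20, 5, 12, 18, 21, 4, 16, 7, 0, 2, 10, 15, 6, 9, 13, 19, 17, 3, 22, 11, 8, 1, 14]
i: (SA[i-1],SA[i]) lcp shared
  1: (20,5) 1 'a'
  2: (5,12) 2 'ad'
  3: (12,18) 1 'a'
  4: (18,21) 1 'a'
  5: (21,4) 0 ''
  6: (4,16) 1 'b'
  7: (16,7) 1 'b'
  8: (7,0) 1 'b'
  9: (0,2) 0 ''
  10: (2,10) 1 'c'
  11: (10,15) 0 ''
  12: (15,6) 2 'db'
  13: (6,9) 1 'd'
  14: (9,13) 1 'd'
  15: (13,19) 0 ''
  16: (19,17) 2 'ea'
  17: (17,3) 1 'e'
  18: (3,22) 0 ''
  19: (22,11) 1 'f'
  20: (11,8) 1 'f'
  21: (8,1) 0 ''
  22: (1,14) 1 'g'

[0, 1, 2, 1, 1, 0, 1, 1, 1, 0, 1, 0, 2, 1, 1, 0, 2, 1, 0, 1, 1, 0, 1]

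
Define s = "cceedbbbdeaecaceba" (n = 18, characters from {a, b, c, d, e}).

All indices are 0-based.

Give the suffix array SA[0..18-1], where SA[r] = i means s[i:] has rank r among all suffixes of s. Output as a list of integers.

rank | idx | suffix
   0 |  17 | a
   1 |  13 | aceba
   2 |  10 | aecaceba
   3 |  16 | ba
   4 |   5 | bbbdeaecaceba
   5 |   6 | bbdeaecaceba
   6 |   7 | bdeaecaceba
   7 |  12 | caceba
   8 |   0 | cceedbbbdeaecaceba
   9 |  14 | ceba
  10 |   1 | ceedbbbdeaecaceba
  11 |   4 | dbbbdeaecaceba
  12 |   8 | deaecaceba
  13 |   9 | eaecaceba
  14 |  15 | eba
  15 |  11 | ecaceba
  16 |   3 | edbbbdeaecaceba
  17 |   2 | eedbbbdeaecaceba

[17, 13, 10, 16, 5, 6, 7, 12, 0, 14, 1, 4, 8, 9, 15, 11, 3, 2]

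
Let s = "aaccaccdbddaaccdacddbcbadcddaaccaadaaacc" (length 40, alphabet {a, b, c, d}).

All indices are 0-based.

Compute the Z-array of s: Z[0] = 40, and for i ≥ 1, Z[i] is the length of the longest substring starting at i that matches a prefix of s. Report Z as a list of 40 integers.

Z[0]=40
i=1: fresh scan; Z[1]=1 extend→box=[1,2)
i=2: fresh scan; Z[2]=0
i=3: fresh scan; Z[3]=0
i=4: fresh scan; Z[4]=1 extend→box=[4,5)
i=5: fresh scan; Z[5]=0
i=6: fresh scan; Z[6]=0
i=7: fresh scan; Z[7]=0
i=8: fresh scan; Z[8]=0
i=9: fresh scan; Z[9]=0
i=10: fresh scan; Z[10]=0
i=11: fresh scan; Z[11]=4 extend→box=[11,15)
i=12: min(r-i=3, Z[1]=1)=1; Z[12]=1
i=13: min(r-i=2, Z[2]=0)=0; Z[13]=0
i=14: min(r-i=1, Z[3]=0)=0; Z[14]=0
i=15: fresh scan; Z[15]=0
i=16: fresh scan; Z[16]=1 extend→box=[16,17)
i=17: fresh scan; Z[17]=0
i=18: fresh scan; Z[18]=0
i=19: fresh scan; Z[19]=0
i=20: fresh scan; Z[20]=0
i=21: fresh scan; Z[21]=0
i=22: fresh scan; Z[22]=0
i=23: fresh scan; Z[23]=1 extend→box=[23,24)
i=24: fresh scan; Z[24]=0
i=25: fresh scan; Z[25]=0
i=26: fresh scan; Z[26]=0
i=27: fresh scan; Z[27]=0
i=28: fresh scan; Z[28]=5 extend→box=[28,33)
i=29: min(r-i=4, Z[1]=1)=1; Z[29]=1
i=30: min(r-i=3, Z[2]=0)=0; Z[30]=0
i=31: min(r-i=2, Z[3]=0)=0; Z[31]=0
i=32: min(r-i=1, Z[4]=1)=1; Z[32]=2 extend→box=[32,34)
i=33: min(r-i=1, Z[1]=1)=1; Z[33]=1
i=34: fresh scan; Z[34]=0
i=35: fresh scan; Z[35]=2 extend→box=[35,37)
i=36: min(r-i=1, Z[1]=1)=1; Z[36]=4 extend→box=[36,40)
i=37: min(r-i=3, Z[1]=1)=1; Z[37]=1
i=38: min(r-i=2, Z[2]=0)=0; Z[38]=0
i=39: min(r-i=1, Z[3]=0)=0; Z[39]=0

[40, 1, 0, 0, 1, 0, 0, 0, 0, 0, 0, 4, 1, 0, 0, 0, 1, 0, 0, 0, 0, 0, 0, 1, 0, 0, 0, 0, 5, 1, 0, 0, 2, 1, 0, 2, 4, 1, 0, 0]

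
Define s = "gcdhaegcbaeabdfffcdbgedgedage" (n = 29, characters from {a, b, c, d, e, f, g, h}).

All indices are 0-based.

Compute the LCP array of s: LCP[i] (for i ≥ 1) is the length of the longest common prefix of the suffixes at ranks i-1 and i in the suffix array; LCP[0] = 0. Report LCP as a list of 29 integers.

rank→(start, suffix):
  0 → (11, 'abdfffcdbgedgedage')
  1 → (9, 'aeabdfffcdbgedgedage')
  2 → (4, 'aegcbaeabdfffcdbgedgedage')
  3 → (26, 'age')
  4 → (8, 'baeabdfffcdbgedgedage')
  5 → (12, 'bdfffcdbgedgedage')
  6 → (19, 'bgedgedage')
  7 → (7, 'cbaeabdfffcdbgedgedage')
  8 → (17, 'cdbgedgedage')
  9 → (1, 'cdhaegcbaeabdfffcdbgedgedage')
  10 → (25, 'dage')
  11 → (18, 'dbgedgedage')
  12 → (13, 'dfffcdbgedgedage')
  13 → (22, 'dgedage')
  14 → (2, 'dhaegcbaeabdfffcdbgedgedage')
  15 → (28, 'e')
  16 → (10, 'eabdfffcdbgedgedage')
  17 → (24, 'edage')
  18 → (21, 'edgedage')
  19 → (5, 'egcbaeabdfffcdbgedgedage')
  20 → (16, 'fcdbgedgedage')
  21 → (15, 'ffcdbgedgedage')
  22 → (14, 'fffcdbgedgedage')
  23 → (6, 'gcbaeabdfffcdbgedgedage')
  24 → (0, 'gcdhaegcbaeabdfffcdbgedgedage')
  25 → (27, 'ge')
  26 → (23, 'gedage')
  27 → (20, 'gedgedage')
  28 → (3, 'haegcbaeabdfffcdbgedgedage')

SA = [11, 9, 4, 26, 8, 12, 19, 7, 17, 1, 25, 18, 13, 22, 2, 28, 10, 24, 21, 5, 16, 15, 14, 6, 0, 27, 23, 20, 3]
i: (SA[i-1],SA[i]) lcp shared
  1: (11,9) 1 'a'
  2: (9,4) 2 'ae'
  3: (4,26) 1 'a'
  4: (26,8) 0 ''
  5: (8,12) 1 'b'
  6: (12,19) 1 'b'
  7: (19,7) 0 ''
  8: (7,17) 1 'c'
  9: (17,1) 2 'cd'
  10: (1,25) 0 ''
  11: (25,18) 1 'd'
  12: (18,13) 1 'd'
  13: (13,22) 1 'd'
  14: (22,2) 1 'd'
  15: (2,28) 0 ''
  16: (28,10) 1 'e'
  17: (10,24) 1 'e'
  18: (24,21) 2 'ed'
  19: (21,5) 1 'e'
  20: (5,16) 0 ''
  21: (16,15) 1 'f'
  22: (15,14) 2 'ff'
  23: (14,6) 0 ''
  24: (6,0) 2 'gc'
  25: (0,27) 1 'g'
  26: (27,23) 2 'ge'
  27: (23,20) 3 'ged'
  28: (20,3) 0 ''

[0, 1, 2, 1, 0, 1, 1, 0, 1, 2, 0, 1, 1, 1, 1, 0, 1, 1, 2, 1, 0, 1, 2, 0, 2, 1, 2, 3, 0]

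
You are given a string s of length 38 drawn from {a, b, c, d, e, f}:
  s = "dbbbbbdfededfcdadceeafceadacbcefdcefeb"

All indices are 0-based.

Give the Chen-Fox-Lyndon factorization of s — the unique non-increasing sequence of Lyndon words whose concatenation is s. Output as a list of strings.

emit factor 1: 'd' (i=0, period=1)
emit factor 2: 'bbbbbdfededfcd' (i=1, period=14)
emit factor 3: 'adceeafce' (i=15, period=9)
emit factor 4: 'ad' (i=24, period=2)
emit factor 5: 'acbcefdcefeb' (i=26, period=12)

["d", "bbbbbdfededfcd", "adceeafce", "ad", "acbcefdcefeb"]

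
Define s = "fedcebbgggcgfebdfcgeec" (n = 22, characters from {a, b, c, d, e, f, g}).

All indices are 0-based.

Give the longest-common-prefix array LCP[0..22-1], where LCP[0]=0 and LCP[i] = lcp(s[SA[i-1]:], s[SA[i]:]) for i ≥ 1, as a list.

[0, 1, 1, 0, 1, 1, 2, 0, 1, 0, 2, 1, 1, 1, 0, 1, 2, 0, 1, 1, 1, 2]

rank | idx | suffix
   0 |   5 | bbgggcgfebdfcgeec
   1 |  14 | bdfcgeec
   2 |   6 | bgggcgfebdfcgeec
   3 |  21 | c
   4 |   3 | cebbgggcgfebdfcgeec
   5 |  17 | cgeec
   6 |  10 | cgfebdfcgeec
   7 |   2 | dcebbgggcgfebdfcgeec
   8 |  15 | dfcgeec
   9 |   4 | ebbgggcgfebdfcgeec
  10 |  13 | ebdfcgeec
  11 |  20 | ec
  12 |   1 | edcebbgggcgfebdfcgeec
  13 |  19 | eec
  14 |  16 | fcgeec
  15 |  12 | febdfcgeec
  16 |   0 | fedcebbgggcgfebdfcgeec
  17 |   9 | gcgfebdfcgeec
  18 |  18 | geec
  19 |  11 | gfebdfcgeec
  20 |   8 | ggcgfebdfcgeec
  21 |   7 | gggcgfebdfcgeec

SA = [5, 14, 6, 21, 3, 17, 10, 2, 15, 4, 13, 20, 1, 19, 16, 12, 0, 9, 18, 11, 8, 7]
[i] adj suffixes → lcp
  [1] 5/14 → 1 ('b')
  [2] 14/6 → 1 ('b')
  [3] 6/21 → 0 ('')
  [4] 21/3 → 1 ('c')
  [5] 3/17 → 1 ('c')
  [6] 17/10 → 2 ('cg')
  [7] 10/2 → 0 ('')
  [8] 2/15 → 1 ('d')
  [9] 15/4 → 0 ('')
  [10] 4/13 → 2 ('eb')
  [11] 13/20 → 1 ('e')
  [12] 20/1 → 1 ('e')
  [13] 1/19 → 1 ('e')
  [14] 19/16 → 0 ('')
  [15] 16/12 → 1 ('f')
  [16] 12/0 → 2 ('fe')
  [17] 0/9 → 0 ('')
  [18] 9/18 → 1 ('g')
  [19] 18/11 → 1 ('g')
  [20] 11/8 → 1 ('g')
  [21] 8/7 → 2 ('gg')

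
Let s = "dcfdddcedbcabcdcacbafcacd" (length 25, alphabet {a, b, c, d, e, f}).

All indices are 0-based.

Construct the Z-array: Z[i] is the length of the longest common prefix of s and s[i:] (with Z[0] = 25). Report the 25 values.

Z[0]=25
i=1: i≥r, start 0; Z[1]=0
i=2: i≥r, start 0; Z[2]=0
i=3: i≥r, start 0; Z[3]=1 grow→box=[3,4)
i=4: i≥r, start 0; Z[4]=1 grow→box=[4,5)
i=5: i≥r, start 0; Z[5]=2 grow→box=[5,7)
i=6: min(r-i=1, Z[1]=0)=0; Z[6]=0
i=7: i≥r, start 0; Z[7]=0
i=8: i≥r, start 0; Z[8]=1 grow→box=[8,9)
i=9: i≥r, start 0; Z[9]=0
i=10: i≥r, start 0; Z[10]=0
i=11: i≥r, start 0; Z[11]=0
i=12: i≥r, start 0; Z[12]=0
i=13: i≥r, start 0; Z[13]=0
i=14: i≥r, start 0; Z[14]=2 grow→box=[14,16)
i=15: min(r-i=1, Z[1]=0)=0; Z[15]=0
i=16: i≥r, start 0; Z[16]=0
i=17: i≥r, start 0; Z[17]=0
i=18: i≥r, start 0; Z[18]=0
i=19: i≥r, start 0; Z[19]=0
i=20: i≥r, start 0; Z[20]=0
i=21: i≥r, start 0; Z[21]=0
i=22: i≥r, start 0; Z[22]=0
i=23: i≥r, start 0; Z[23]=0
i=24: i≥r, start 0; Z[24]=1 grow→box=[24,25)

[25, 0, 0, 1, 1, 2, 0, 0, 1, 0, 0, 0, 0, 0, 2, 0, 0, 0, 0, 0, 0, 0, 0, 0, 1]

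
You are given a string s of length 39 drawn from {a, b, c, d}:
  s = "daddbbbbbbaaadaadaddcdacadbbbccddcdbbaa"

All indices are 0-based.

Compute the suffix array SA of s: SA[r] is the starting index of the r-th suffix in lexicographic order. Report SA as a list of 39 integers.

rank→(start, suffix):
  0 → (38, 'a')
  1 → (37, 'aa')
  2 → (10, 'aaadaadaddcdacadbbbccddcdbbaa')
  3 → (11, 'aadaadaddcdacadbbbccddcdbbaa')
  4 → (14, 'aadaddcdacadbbbccddcdbbaa')
  5 → (22, 'acadbbbccddcdbbaa')
  6 → (12, 'adaadaddcdacadbbbccddcdbbaa')
  7 → (15, 'adaddcdacadbbbccddcdbbaa')
  8 → (24, 'adbbbccddcdbbaa')
  9 → (1, 'addbbbbbbaaadaadaddcdacadbbbccddcdbbaa')
  10 → (17, 'addcdacadbbbccddcdbbaa')
  11 → (36, 'baa')
  12 → (9, 'baaadaadaddcdacadbbbccddcdbbaa')
  13 → (35, 'bbaa')
  14 → (8, 'bbaaadaadaddcdacadbbbccddcdbbaa')
  15 → (7, 'bbbaaadaadaddcdacadbbbccddcdbbaa')
  16 → (6, 'bbbbaaadaadaddcdacadbbbccddcdbbaa')
  17 → (5, 'bbbbbaaadaadaddcdacadbbbccddcdbbaa')
  18 → (4, 'bbbbbbaaadaadaddcdacadbbbccddcdbbaa')
  19 → (26, 'bbbccddcdbbaa')
  20 → (27, 'bbccddcdbbaa')
  21 → (28, 'bccddcdbbaa')
  22 → (23, 'cadbbbccddcdbbaa')
  23 → (29, 'ccddcdbbaa')
  24 → (20, 'cdacadbbbccddcdbbaa')
  25 → (33, 'cdbbaa')
  26 → (30, 'cddcdbbaa')
  27 → (13, 'daadaddcdacadbbbccddcdbbaa')
  28 → (21, 'dacadbbbccddcdbbaa')
  29 → (0, 'daddbbbbbbaaadaadaddcdacadbbbccddcdbbaa')
  30 → (16, 'daddcdacadbbbccddcdbbaa')
  31 → (34, 'dbbaa')
  32 → (3, 'dbbbbbbaaadaadaddcdacadbbbccddcdbbaa')
  33 → (25, 'dbbbccddcdbbaa')
  34 → (19, 'dcdacadbbbccddcdbbaa')
  35 → (32, 'dcdbbaa')
  36 → (2, 'ddbbbbbbaaadaadaddcdacadbbbccddcdbbaa')
  37 → (18, 'ddcdacadbbbccddcdbbaa')
  38 → (31, 'ddcdbbaa')

[38, 37, 10, 11, 14, 22, 12, 15, 24, 1, 17, 36, 9, 35, 8, 7, 6, 5, 4, 26, 27, 28, 23, 29, 20, 33, 30, 13, 21, 0, 16, 34, 3, 25, 19, 32, 2, 18, 31]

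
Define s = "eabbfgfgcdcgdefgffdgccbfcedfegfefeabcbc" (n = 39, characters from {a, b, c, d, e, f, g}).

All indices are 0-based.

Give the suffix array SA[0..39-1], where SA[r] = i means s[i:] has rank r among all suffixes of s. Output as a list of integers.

rank | idx | suffix
   0 |   1 | abbfgfgcdcgdefgffdgccbfcedfegfefeabcbc
   1 |  34 | abcbc
   2 |   2 | bbfgfgcdcgdefgffdgccbfcedfegfefeabcbc
   3 |  37 | bc
   4 |  35 | bcbc
   5 |  22 | bfcedfegfefeabcbc
   6 |   3 | bfgfgcdcgdefgffdgccbfcedfegfefeabcbc
   7 |  38 | c
   8 |  36 | cbc
   9 |  21 | cbfcedfegfefeabcbc
  10 |  20 | ccbfcedfegfefeabcbc
  11 |   8 | cdcgdefgffdgccbfcedfegfefeabcbc
  12 |  24 | cedfegfefeabcbc
  13 |  10 | cgdefgffdgccbfcedfegfefeabcbc
  14 |   9 | dcgdefgffdgccbfcedfegfefeabcbc
  15 |  12 | defgffdgccbfcedfegfefeabcbc
  16 |  26 | dfegfefeabcbc
  17 |  18 | dgccbfcedfegfefeabcbc
  18 |   0 | eabbfgfgcdcgdefgffdgccbfcedfegfefeabcbc
  19 |  33 | eabcbc
  20 |  25 | edfegfefeabcbc
  21 |  31 | efeabcbc
  22 |  13 | efgffdgccbfcedfegfefeabcbc
  23 |  28 | egfefeabcbc
  24 |  23 | fcedfegfefeabcbc
  25 |  17 | fdgccbfcedfegfefeabcbc
  26 |  32 | feabcbc
  27 |  30 | fefeabcbc
  28 |  27 | fegfefeabcbc
  29 |  16 | ffdgccbfcedfegfefeabcbc
  30 |   6 | fgcdcgdefgffdgccbfcedfegfefeabcbc
  31 |  14 | fgffdgccbfcedfegfefeabcbc
  32 |   4 | fgfgcdcgdefgffdgccbfcedfegfefeabcbc
  33 |  19 | gccbfcedfegfefeabcbc
  34 |   7 | gcdcgdefgffdgccbfcedfegfefeabcbc
  35 |  11 | gdefgffdgccbfcedfegfefeabcbc
  36 |  29 | gfefeabcbc
  37 |  15 | gffdgccbfcedfegfefeabcbc
  38 |   5 | gfgcdcgdefgffdgccbfcedfegfefeabcbc

[1, 34, 2, 37, 35, 22, 3, 38, 36, 21, 20, 8, 24, 10, 9, 12, 26, 18, 0, 33, 25, 31, 13, 28, 23, 17, 32, 30, 27, 16, 6, 14, 4, 19, 7, 11, 29, 15, 5]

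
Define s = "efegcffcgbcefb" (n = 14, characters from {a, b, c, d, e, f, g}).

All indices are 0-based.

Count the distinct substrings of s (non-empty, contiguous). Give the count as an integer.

95

rank→(start, suffix):
  0 → (13, 'b')
  1 → (9, 'bcefb')
  2 → (10, 'cefb')
  3 → (4, 'cffcgbcefb')
  4 → (7, 'cgbcefb')
  5 → (11, 'efb')
  6 → (0, 'efegcffcgbcefb')
  7 → (2, 'egcffcgbcefb')
  8 → (12, 'fb')
  9 → (6, 'fcgbcefb')
  10 → (1, 'fegcffcgbcefb')
  11 → (5, 'ffcgbcefb')
  12 → (8, 'gbcefb')
  13 → (3, 'gcffcgbcefb')

SA = [13, 9, 10, 4, 7, 11, 0, 2, 12, 6, 1, 5, 8, 3]
[i] adj suffixes → lcp
  [1] 13/9 → 1 ('b')
  [2] 9/10 → 0 ('')
  [3] 10/4 → 1 ('c')
  [4] 4/7 → 1 ('c')
  [5] 7/11 → 0 ('')
  [6] 11/0 → 2 ('ef')
  [7] 0/2 → 1 ('e')
  [8] 2/12 → 0 ('')
  [9] 12/6 → 1 ('f')
  [10] 6/1 → 1 ('f')
  [11] 1/5 → 1 ('f')
  [12] 5/8 → 0 ('')
  [13] 8/3 → 1 ('g')

n(n+1)/2 = 14·15/2 = 105
Σ LCP = 0 + 1 + 0 + 1 + 1 + 0 + 2 + 1 + 0 + 1 + 1 + 1 + 0 + 1 = 10
distinct = 105 − 10 = 95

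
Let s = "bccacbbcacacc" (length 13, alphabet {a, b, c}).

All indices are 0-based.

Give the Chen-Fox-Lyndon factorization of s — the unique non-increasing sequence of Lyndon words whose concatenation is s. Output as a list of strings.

["bcc", "acbbc", "acacc"]

emit factor 1: 'bcc' (i=0, period=3)
emit factor 2: 'acbbc' (i=3, period=5)
emit factor 3: 'acacc' (i=8, period=5)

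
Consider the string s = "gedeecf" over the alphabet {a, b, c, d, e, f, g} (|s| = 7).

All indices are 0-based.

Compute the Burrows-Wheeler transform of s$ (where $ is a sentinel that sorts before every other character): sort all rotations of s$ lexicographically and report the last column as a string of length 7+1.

rank  rotation  last
    0  $gedeecf  f
    1  cf$gedee  e
    2  deecf$ge  e
    3  ecf$gede  e
    4  edeecf$g  g
    5  eecf$ged  d
    6  f$gedeec  c
    7  gedeecf$  $

feeegdc$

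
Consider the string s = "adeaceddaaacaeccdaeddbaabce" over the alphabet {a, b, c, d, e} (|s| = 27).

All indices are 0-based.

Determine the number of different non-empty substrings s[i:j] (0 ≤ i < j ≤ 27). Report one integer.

rank | idx | suffix
   0 |   8 | aaacaeccdaeddbaabce
   1 |  22 | aabce
   2 |   9 | aacaeccdaeddbaabce
   3 |  23 | abce
   4 |  10 | acaeccdaeddbaabce
   5 |   3 | aceddaaacaeccdaeddbaabce
   6 |   0 | adeaceddaaacaeccdaeddbaabce
   7 |  12 | aeccdaeddbaabce
   8 |  17 | aeddbaabce
   9 |  21 | baabce
  10 |  24 | bce
  11 |  11 | caeccdaeddbaabce
  12 |  14 | ccdaeddbaabce
  13 |  15 | cdaeddbaabce
  14 |  25 | ce
  15 |   4 | ceddaaacaeccdaeddbaabce
  16 |   7 | daaacaeccdaeddbaabce
  17 |  16 | daeddbaabce
  18 |  20 | dbaabce
  19 |   6 | ddaaacaeccdaeddbaabce
  20 |  19 | ddbaabce
  21 |   1 | deaceddaaacaeccdaeddbaabce
  22 |  26 | e
  23 |   2 | eaceddaaacaeccdaeddbaabce
  24 |  13 | eccdaeddbaabce
  25 |   5 | eddaaacaeccdaeddbaabce
  26 |  18 | eddbaabce

SA = [8, 22, 9, 23, 10, 3, 0, 12, 17, 21, 24, 11, 14, 15, 25, 4, 7, 16, 20, 6, 19, 1, 26, 2, 13, 5, 18]
i: (SA[i-1],SA[i]) lcp shared
  1: (8,22) 2 'aa'
  2: (22,9) 2 'aa'
  3: (9,23) 1 'a'
  4: (23,10) 1 'a'
  5: (10,3) 2 'ac'
  6: (3,0) 1 'a'
  7: (0,12) 1 'a'
  8: (12,17) 2 'ae'
  9: (17,21) 0 ''
  10: (21,24) 1 'b'
  11: (24,11) 0 ''
  12: (11,14) 1 'c'
  13: (14,15) 1 'c'
  14: (15,25) 1 'c'
  15: (25,4) 2 'ce'
  16: (4,7) 0 ''
  17: (7,16) 2 'da'
  18: (16,20) 1 'd'
  19: (20,6) 1 'd'
  20: (6,19) 2 'dd'
  21: (19,1) 1 'd'
  22: (1,26) 0 ''
  23: (26,2) 1 'e'
  24: (2,13) 1 'e'
  25: (13,5) 1 'e'
  26: (5,18) 3 'edd'

n(n+1)/2 = 27·28/2 = 378
Σ LCP = 0 + 2 + 2 + 1 + 1 + 2 + 1 + 1 + 2 + 0 + 1 + 0 + 1 + 1 + 1 + 2 + 0 + 2 + 1 + 1 + 2 + 1 + 0 + 1 + 1 + 1 + 3 = 31
distinct = 378 − 31 = 347

347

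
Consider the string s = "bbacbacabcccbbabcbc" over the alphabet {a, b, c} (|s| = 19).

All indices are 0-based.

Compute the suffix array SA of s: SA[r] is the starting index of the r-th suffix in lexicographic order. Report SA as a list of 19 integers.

rank | idx | suffix
   0 |  14 | abcbc
   1 |   7 | abcccbbabcbc
   2 |   5 | acabcccbbabcbc
   3 |   2 | acbacabcccbbabcbc
   4 |  13 | babcbc
   5 |   4 | bacabcccbbabcbc
   6 |   1 | bacbacabcccbbabcbc
   7 |  12 | bbabcbc
   8 |   0 | bbacbacabcccbbabcbc
   9 |  17 | bc
  10 |  15 | bcbc
  11 |   8 | bcccbbabcbc
  12 |  18 | c
  13 |   6 | cabcccbbabcbc
  14 |   3 | cbacabcccbbabcbc
  15 |  11 | cbbabcbc
  16 |  16 | cbc
  17 |  10 | ccbbabcbc
  18 |   9 | cccbbabcbc

[14, 7, 5, 2, 13, 4, 1, 12, 0, 17, 15, 8, 18, 6, 3, 11, 16, 10, 9]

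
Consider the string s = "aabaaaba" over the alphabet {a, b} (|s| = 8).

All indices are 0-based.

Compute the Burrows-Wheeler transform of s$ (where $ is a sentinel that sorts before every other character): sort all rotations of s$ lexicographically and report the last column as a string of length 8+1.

rank  rotation   last
    0  $aabaaaba  a
    1  a$aabaaab  b
    2  aaaba$aab  b
    3  aaba$aaba  a
    4  aabaaaba$  $
    5  aba$aabaa  a
    6  abaaaba$a  a
    7  ba$aabaaa  a
    8  baaaba$aa  a

abba$aaaa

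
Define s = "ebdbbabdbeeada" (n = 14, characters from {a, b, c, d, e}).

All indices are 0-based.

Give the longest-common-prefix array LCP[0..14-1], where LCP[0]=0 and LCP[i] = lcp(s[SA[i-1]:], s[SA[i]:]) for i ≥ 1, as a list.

sorted suffixes:
  #0 SA[0]=13  'a'
  #1 SA[1]=5  'abdbeeada'
  #2 SA[2]=11  'ada'
  #3 SA[3]=4  'babdbeeada'
  #4 SA[4]=3  'bbabdbeeada'
  #5 SA[5]=1  'bdbbabdbeeada'
  #6 SA[6]=6  'bdbeeada'
  #7 SA[7]=8  'beeada'
  #8 SA[8]=12  'da'
  #9 SA[9]=2  'dbbabdbeeada'
  #10 SA[10]=7  'dbeeada'
  #11 SA[11]=10  'eada'
  #12 SA[12]=0  'ebdbbabdbeeada'
  #13 SA[13]=9  'eeada'

SA = [13, 5, 11, 4, 3, 1, 6, 8, 12, 2, 7, 10, 0, 9]
[i] adj suffixes → lcp
  [1] 13/5 → 1 ('a')
  [2] 5/11 → 1 ('a')
  [3] 11/4 → 0 ('')
  [4] 4/3 → 1 ('b')
  [5] 3/1 → 1 ('b')
  [6] 1/6 → 3 ('bdb')
  [7] 6/8 → 1 ('b')
  [8] 8/12 → 0 ('')
  [9] 12/2 → 1 ('d')
  [10] 2/7 → 2 ('db')
  [11] 7/10 → 0 ('')
  [12] 10/0 → 1 ('e')
  [13] 0/9 → 1 ('e')

[0, 1, 1, 0, 1, 1, 3, 1, 0, 1, 2, 0, 1, 1]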